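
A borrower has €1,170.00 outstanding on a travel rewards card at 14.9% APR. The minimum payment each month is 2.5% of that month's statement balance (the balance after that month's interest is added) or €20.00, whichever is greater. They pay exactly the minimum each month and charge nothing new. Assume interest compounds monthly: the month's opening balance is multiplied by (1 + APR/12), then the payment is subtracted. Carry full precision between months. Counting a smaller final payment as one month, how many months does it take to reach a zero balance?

Monthly rate r = 14.9%/12 = 1.24167% = 0.0124167.
While 2.5% of the post-interest balance exceeds €20.00, each month B ← (B·(1+r))·(1 − 0.025), i.e. B shrinks by the factor (1+r)·0.975 = 0.98711.
This holds for months 1–31. Entering month 32 the balance is €782.47; 2.5% of the post-interest balance is now below €20.00, so the flat €20.00 minimum applies from here.
From month 32 a fixed €20.00 at rate r clears €782.47 in 54 more payments. Total: 31 + 54 = 85 months.

85 months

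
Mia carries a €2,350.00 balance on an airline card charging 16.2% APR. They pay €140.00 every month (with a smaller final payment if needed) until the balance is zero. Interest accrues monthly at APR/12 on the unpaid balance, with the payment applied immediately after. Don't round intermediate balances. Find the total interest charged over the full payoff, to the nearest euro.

€333

Monthly rate r = 16.2%/12 = 1.35% = 0.0135.
Payoff takes n = ⌈−ln(1 − rB₀/P)/ln(1+r)⌉ = ⌈19.163⌉ = 20 payments; the last is €22.93.
Total paid = 19·€140.00 + €22.93 = €2,682.93.
Total interest = total paid − principal = €2,682.93 − €2,350.00 = €332.93.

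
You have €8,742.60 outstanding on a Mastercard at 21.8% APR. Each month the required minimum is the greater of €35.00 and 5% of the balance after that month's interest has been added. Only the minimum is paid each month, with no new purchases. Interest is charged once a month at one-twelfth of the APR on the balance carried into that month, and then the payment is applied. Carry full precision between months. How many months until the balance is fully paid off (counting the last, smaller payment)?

Monthly rate r = 21.8%/12 = 1.81667% = 0.0181667.
While 5% of the post-interest balance exceeds €35.00, each month B ← (B·(1+r))·(1 − 0.05), i.e. B shrinks by the factor (1+r)·0.95 = 0.96726.
This holds for months 1–77. Entering month 78 the balance is €673.61; 5% of the post-interest balance is now below €35.00, so the flat €35.00 minimum applies from here.
From month 78 a fixed €35.00 at rate r clears €673.61 in 24 more payments. Total: 77 + 24 = 101 months.

101 months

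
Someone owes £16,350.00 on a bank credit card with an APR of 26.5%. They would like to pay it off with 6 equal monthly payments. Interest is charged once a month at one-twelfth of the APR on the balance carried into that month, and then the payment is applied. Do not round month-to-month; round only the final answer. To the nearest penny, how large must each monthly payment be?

Monthly rate r = 26.5%/12 = 2.20833% = 0.0220833.
Level-payment amortization: P = B₀·r / (1 − (1+r)^(−n)) = 16350.00·0.0220833 / (1 − 1.02208^(−6)).
Denominator 1 − (1+r)^(−6) = 0.12283325.
P = 361.062 / 0.12283325 ≈ 2939.45.

£2,939.45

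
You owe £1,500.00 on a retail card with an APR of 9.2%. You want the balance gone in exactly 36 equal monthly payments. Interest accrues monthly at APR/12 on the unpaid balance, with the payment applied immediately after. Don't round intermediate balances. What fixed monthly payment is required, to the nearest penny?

£47.84

Monthly rate r = 9.2%/12 = 0.766667% = 0.00766667.
Level-payment amortization: P = B₀·r / (1 − (1+r)^(−n)) = 1500.00·0.00766667 / (1 − 1.00767^(−36)).
Denominator 1 − (1+r)^(−36) = 0.240387904.
P = 11.5 / 0.240387904 ≈ 47.84.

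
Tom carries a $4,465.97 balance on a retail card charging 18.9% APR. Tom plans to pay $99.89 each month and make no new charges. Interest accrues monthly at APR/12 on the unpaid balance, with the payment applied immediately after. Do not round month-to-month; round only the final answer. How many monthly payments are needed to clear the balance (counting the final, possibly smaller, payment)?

Monthly rate r = 18.9%/12 = 1.575% = 0.01575.
Recurrence: B ← B·(1+r) − $99.89.
Month 1: interest $70.34; balance after payment $4,436.42.
Month 2: interest $69.87; balance after payment $4,406.40.
Closed form: n = −ln(1 − rB₀/P)/ln(1+r) = −ln(0.29584)/ln(1.01575) ≈ 77.938, so the balance reaches zero during payment 78.

78 months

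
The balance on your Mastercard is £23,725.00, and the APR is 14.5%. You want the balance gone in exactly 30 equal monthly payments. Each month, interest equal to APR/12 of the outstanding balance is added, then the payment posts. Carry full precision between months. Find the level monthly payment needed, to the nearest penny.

£947.53

Monthly rate r = 14.5%/12 = 1.20833% = 0.0120833.
Level-payment amortization: P = B₀·r / (1 − (1+r)^(−n)) = 23725.00·0.0120833 / (1 − 1.01208^(−30)).
Denominator 1 − (1+r)^(−30) = 0.302552042.
P = 286.677 / 0.302552042 ≈ 947.53.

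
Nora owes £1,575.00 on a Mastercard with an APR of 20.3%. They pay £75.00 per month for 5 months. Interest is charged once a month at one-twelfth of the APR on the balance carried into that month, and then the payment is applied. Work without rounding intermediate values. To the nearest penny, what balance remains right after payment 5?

Monthly rate r = 20.3%/12 = 1.69167% = 0.0169167.
Each month: B ← B·(1+r) − £75.00.
Month 1: interest £26.64; balance after payment £1,526.64.
Month 2: interest £25.83; balance after payment £1,477.47.
Month 3: interest £24.99; balance after payment £1,427.46.
Month 4: interest £24.15; balance after payment £1,376.61.
Month 5: interest £23.29; balance after payment £1,324.90.

£1,324.90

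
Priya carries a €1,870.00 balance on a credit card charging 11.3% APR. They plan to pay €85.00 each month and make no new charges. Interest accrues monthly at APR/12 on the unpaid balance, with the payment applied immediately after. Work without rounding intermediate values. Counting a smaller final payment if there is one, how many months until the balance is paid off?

Monthly rate r = 11.3%/12 = 0.941667% = 0.00941667.
Recurrence: B ← B·(1+r) − €85.00.
Month 1: interest €17.61; balance after payment €1,802.61.
Month 2: interest €16.97; balance after payment €1,734.58.
Closed form: n = −ln(1 − rB₀/P)/ln(1+r) = −ln(0.79283)/ln(1.00942) ≈ 24.768, so the balance reaches zero during payment 25.

25 payments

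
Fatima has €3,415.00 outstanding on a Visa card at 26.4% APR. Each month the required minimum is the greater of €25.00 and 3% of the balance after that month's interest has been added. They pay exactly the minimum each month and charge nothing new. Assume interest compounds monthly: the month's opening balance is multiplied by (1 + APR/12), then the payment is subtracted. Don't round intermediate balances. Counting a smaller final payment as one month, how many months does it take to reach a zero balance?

223 months

Monthly rate r = 26.4%/12 = 2.2% = 0.022.
While 3% of the post-interest balance exceeds €25.00, each month B ← (B·(1+r))·(1 − 0.03), i.e. B shrinks by the factor (1+r)·0.97 = 0.99134.
This holds for months 1–165. Entering month 166 the balance is €813.06; 3% of the post-interest balance is now below €25.00, so the flat €25.00 minimum applies from here.
From month 166 a fixed €25.00 at rate r clears €813.06 in 58 more payments. Total: 165 + 58 = 223 months.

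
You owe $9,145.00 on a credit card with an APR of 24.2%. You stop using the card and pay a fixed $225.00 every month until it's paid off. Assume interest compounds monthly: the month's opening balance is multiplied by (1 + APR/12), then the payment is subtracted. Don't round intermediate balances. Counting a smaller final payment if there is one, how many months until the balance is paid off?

Monthly rate r = 24.2%/12 = 2.01667% = 0.0201667.
Recurrence: B ← B·(1+r) − $225.00.
Month 1: interest $184.42; balance after payment $9,104.42.
Month 2: interest $183.61; balance after payment $9,063.03.
Closed form: n = −ln(1 − rB₀/P)/ln(1+r) = −ln(0.18034)/ln(1.02017) ≈ 85.792, so the balance reaches zero during payment 86.

86 months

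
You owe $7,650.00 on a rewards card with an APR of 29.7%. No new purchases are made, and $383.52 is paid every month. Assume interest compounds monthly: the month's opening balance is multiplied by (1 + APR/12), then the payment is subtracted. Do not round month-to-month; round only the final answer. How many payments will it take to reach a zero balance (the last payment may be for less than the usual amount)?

Monthly rate r = 29.7%/12 = 2.475% = 0.02475.
Recurrence: B ← B·(1+r) − $383.52.
Month 1: interest $189.34; balance after payment $7,455.82.
Month 2: interest $184.53; balance after payment $7,256.83.
Closed form: n = −ln(1 − rB₀/P)/ln(1+r) = −ln(0.50632)/ln(1.02475) ≈ 27.838, so the balance reaches zero during payment 28.

28 payments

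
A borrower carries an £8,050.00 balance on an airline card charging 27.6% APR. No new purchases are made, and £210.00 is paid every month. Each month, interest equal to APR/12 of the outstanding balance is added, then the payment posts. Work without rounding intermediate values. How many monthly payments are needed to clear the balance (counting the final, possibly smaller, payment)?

94 payments

Monthly rate r = 27.6%/12 = 2.3% = 0.023.
Recurrence: B ← B·(1+r) − £210.00.
Month 1: interest £185.15; balance after payment £8,025.15.
Month 2: interest £184.58; balance after payment £7,999.73.
Closed form: n = −ln(1 − rB₀/P)/ln(1+r) = −ln(0.11833)/ln(1.023) ≈ 93.857, so the balance reaches zero during payment 94.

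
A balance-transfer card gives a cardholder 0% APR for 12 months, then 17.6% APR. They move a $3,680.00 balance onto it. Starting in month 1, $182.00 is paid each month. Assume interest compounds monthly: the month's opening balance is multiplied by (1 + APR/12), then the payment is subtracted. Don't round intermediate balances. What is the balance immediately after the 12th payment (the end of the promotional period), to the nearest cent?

$1,496.00

Promo months 1–12 at r₀ = 0%/12 = 0; months 13+ at r₁ = 17.6%/12 = 0.0146667.
After month 12 (no interest yet): B = $3,680.00 − 12·$182.00 = $1,496.00.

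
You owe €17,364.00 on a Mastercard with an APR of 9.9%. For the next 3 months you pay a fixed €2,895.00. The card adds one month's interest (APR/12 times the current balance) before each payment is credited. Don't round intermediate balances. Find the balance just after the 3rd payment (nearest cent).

Monthly rate r = 9.9%/12 = 0.825% = 0.00825.
Each month: B ← B·(1+r) − €2,895.00.
Month 1: interest €143.25; balance after payment €14,612.25.
Month 2: interest €120.55; balance after payment €11,837.80.
Month 3: interest €97.66; balance after payment €9,040.47.

€9,040.47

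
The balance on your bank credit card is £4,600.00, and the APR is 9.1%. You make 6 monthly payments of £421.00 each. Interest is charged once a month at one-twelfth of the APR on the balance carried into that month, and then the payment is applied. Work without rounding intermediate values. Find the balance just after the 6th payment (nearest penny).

£2,238.93

Monthly rate r = 9.1%/12 = 0.758333% = 0.00758333.
Each month: B ← B·(1+r) − £421.00.
Month 1: interest £34.88; balance after payment £4,213.88.
Month 2: interest £31.96; balance after payment £3,824.84.
Month 3: interest £29.01; balance after payment £3,432.84.
Month 4: interest £26.03; balance after payment £3,037.88.
Month 5: interest £23.04; balance after payment £2,639.91.
Month 6: interest £20.02; balance after payment £2,238.93.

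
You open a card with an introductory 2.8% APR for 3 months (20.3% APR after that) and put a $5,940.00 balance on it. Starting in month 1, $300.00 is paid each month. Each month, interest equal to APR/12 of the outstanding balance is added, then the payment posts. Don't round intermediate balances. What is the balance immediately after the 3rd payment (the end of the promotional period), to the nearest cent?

$5,079.58

Promo months 1–3 at r₀ = 2.8%/12 = 0.00233333; months 4+ at r₁ = 20.3%/12 = 0.0169167.
After month 3: iterate B ← B·(1+r₀) − $300.00 for 3 months → $5,079.58.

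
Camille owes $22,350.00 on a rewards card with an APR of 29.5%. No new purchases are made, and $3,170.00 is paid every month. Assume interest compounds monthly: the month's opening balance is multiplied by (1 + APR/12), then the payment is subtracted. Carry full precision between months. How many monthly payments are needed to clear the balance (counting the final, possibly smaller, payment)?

8 months

Monthly rate r = 29.5%/12 = 2.45833% = 0.0245833.
Recurrence: B ← B·(1+r) − $3,170.00.
Month 1: interest $549.44; balance after payment $19,729.44.
Month 2: interest $485.02; balance after payment $17,044.45.
Closed form: n = −ln(1 − rB₀/P)/ln(1+r) = −ln(0.82668)/ln(1.02458) ≈ 7.838, so the balance reaches zero during payment 8.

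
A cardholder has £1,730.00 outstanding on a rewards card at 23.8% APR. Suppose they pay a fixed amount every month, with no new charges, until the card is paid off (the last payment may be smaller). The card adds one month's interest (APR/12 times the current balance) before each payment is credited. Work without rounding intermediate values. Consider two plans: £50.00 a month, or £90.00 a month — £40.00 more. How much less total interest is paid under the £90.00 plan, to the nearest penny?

£750.93

Monthly rate r = 23.8%/12 = 1.98333% = 0.0198333.
At £50.00/mo: n = ⌈−ln(1 − rB₀/P)/ln(1+r)⌉ = 60 payments (last £1.01); total interest = total paid − £1,730.00 = £1,221.01.
At £90.00/mo: 25 payments (last £40.08); total interest £470.08.
Interest saved = £1,221.01 − £470.08 = £750.93.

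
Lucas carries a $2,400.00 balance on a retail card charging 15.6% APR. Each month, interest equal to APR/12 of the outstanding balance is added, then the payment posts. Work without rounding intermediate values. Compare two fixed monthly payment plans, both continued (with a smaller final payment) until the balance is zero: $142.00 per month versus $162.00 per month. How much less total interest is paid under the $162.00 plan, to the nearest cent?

Monthly rate r = 15.6%/12 = 1.3% = 0.013.
At $142.00/mo: n = ⌈−ln(1 − rB₀/P)/ln(1+r)⌉ = 20 payments (last $29.75); total interest = total paid − $2,400.00 = $327.75.
At $162.00/mo: 17 payments (last $91.41); total interest $283.41.
Interest saved = $327.75 − $283.41 = $44.34.

$44.34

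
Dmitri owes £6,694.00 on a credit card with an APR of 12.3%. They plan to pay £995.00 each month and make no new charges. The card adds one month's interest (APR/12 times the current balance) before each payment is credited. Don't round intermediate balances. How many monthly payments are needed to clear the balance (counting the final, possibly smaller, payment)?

Monthly rate r = 12.3%/12 = 1.025% = 0.01025.
Recurrence: B ← B·(1+r) − £995.00.
Month 1: interest £68.61; balance after payment £5,767.61.
Month 2: interest £59.12; balance after payment £4,831.73.
Closed form: n = −ln(1 − rB₀/P)/ln(1+r) = −ln(0.93104)/ln(1.01025) ≈ 7.007, so the balance reaches zero during payment 8.

8 payments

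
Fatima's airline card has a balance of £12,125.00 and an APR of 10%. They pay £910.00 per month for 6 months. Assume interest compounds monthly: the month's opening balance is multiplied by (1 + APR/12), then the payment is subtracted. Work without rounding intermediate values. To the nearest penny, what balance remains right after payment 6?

£7,169.00

Monthly rate r = 10%/12 = 0.833333% = 0.00833333.
Each month: B ← B·(1+r) − £910.00.
Month 1: interest £101.04; balance after payment £11,316.04.
Month 2: interest £94.30; balance after payment £10,500.34.
Month 3: interest £87.50; balance after payment £9,677.84.
Month 4: interest £80.65; balance after payment £8,848.49.
Month 5: interest £73.74; balance after payment £8,012.23.
Month 6: interest £66.77; balance after payment £7,169.00.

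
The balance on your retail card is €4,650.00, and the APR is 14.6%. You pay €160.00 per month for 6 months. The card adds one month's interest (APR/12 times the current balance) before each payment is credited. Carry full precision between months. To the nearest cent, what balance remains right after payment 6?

Monthly rate r = 14.6%/12 = 1.21667% = 0.0121667.
Each month: B ← B·(1+r) − €160.00.
Month 1: interest €56.57; balance after payment €4,546.57.
Month 2: interest €55.32; balance after payment €4,441.89.
Month 3: interest €54.04; balance after payment €4,335.93.
Month 4: interest €52.75; balance after payment €4,228.69.
Month 5: interest €51.45; balance after payment €4,120.14.
Month 6: interest €50.13; balance after payment €4,010.27.

€4,010.27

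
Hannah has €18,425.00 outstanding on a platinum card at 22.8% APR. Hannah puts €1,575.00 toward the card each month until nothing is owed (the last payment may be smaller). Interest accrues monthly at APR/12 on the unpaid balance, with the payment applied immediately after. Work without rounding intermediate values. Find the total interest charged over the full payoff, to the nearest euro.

Monthly rate r = 22.8%/12 = 1.9% = 0.019.
Payoff takes n = ⌈−ln(1 − rB₀/P)/ln(1+r)⌉ = ⌈13.356⌉ = 14 payments; the last is €563.46.
Total paid = 13·€1,575.00 + €563.46 = €21,038.46.
Total interest = total paid − principal = €21,038.46 − €18,425.00 = €2,613.46.

€2,613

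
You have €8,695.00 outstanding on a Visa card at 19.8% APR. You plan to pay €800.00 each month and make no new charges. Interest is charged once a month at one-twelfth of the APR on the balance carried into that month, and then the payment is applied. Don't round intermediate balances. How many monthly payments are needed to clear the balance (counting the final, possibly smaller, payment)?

13 months

Monthly rate r = 19.8%/12 = 1.65% = 0.0165.
Recurrence: B ← B·(1+r) − €800.00.
Month 1: interest €143.47; balance after payment €8,038.47.
Month 2: interest €132.63; balance after payment €7,371.10.
Closed form: n = −ln(1 − rB₀/P)/ln(1+r) = −ln(0.82067)/ln(1.0165) ≈ 12.077, so the balance reaches zero during payment 13.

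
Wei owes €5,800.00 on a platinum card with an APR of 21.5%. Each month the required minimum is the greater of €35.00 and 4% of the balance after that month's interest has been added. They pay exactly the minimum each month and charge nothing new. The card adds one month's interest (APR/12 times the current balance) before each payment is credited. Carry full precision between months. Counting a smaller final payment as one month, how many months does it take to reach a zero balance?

116 months

Monthly rate r = 21.5%/12 = 1.79167% = 0.0179167.
While 4% of the post-interest balance exceeds €35.00, each month B ← (B·(1+r))·(1 − 0.04), i.e. B shrinks by the factor (1+r)·0.96 = 0.9772.
This holds for months 1–83. Entering month 84 the balance is €855.18; 4% of the post-interest balance is now below €35.00, so the flat €35.00 minimum applies from here.
From month 84 a fixed €35.00 at rate r clears €855.18 in 33 more payments. Total: 83 + 33 = 116 months.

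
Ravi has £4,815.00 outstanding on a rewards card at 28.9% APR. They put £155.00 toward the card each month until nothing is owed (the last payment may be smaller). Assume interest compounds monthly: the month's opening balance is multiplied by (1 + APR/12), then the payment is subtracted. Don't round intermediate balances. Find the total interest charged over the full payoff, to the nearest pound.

£4,166

Monthly rate r = 28.9%/12 = 2.40833% = 0.0240833.
Payoff takes n = ⌈−ln(1 − rB₀/P)/ln(1+r)⌉ = ⌈57.941⌉ = 58 payments; the last is £145.93.
Total paid = 57·£155.00 + £145.93 = £8,980.93.
Total interest = total paid − principal = £8,980.93 − £4,815.00 = £4,165.93.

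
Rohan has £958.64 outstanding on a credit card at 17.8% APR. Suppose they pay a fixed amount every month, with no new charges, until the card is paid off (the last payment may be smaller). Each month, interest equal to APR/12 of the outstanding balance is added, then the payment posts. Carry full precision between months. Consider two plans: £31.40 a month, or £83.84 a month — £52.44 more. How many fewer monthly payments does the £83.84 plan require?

28 fewer payments

Monthly rate r = 17.8%/12 = 1.48333% = 0.0148333.
At £31.40/mo: n = ⌈−ln(1 − rB₀/P)/ln(1+r)⌉ = 41 payments (last £30.03); total interest = total paid − £958.64 = £327.39.
At £83.84/mo: 13 payments (last £52.32); total interest £99.76.
Payments saved = 41 − 13 = 28.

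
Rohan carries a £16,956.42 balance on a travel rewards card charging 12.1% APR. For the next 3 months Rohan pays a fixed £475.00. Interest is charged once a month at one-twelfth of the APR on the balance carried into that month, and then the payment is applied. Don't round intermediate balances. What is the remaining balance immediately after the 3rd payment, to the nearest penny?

£16,035.12

Monthly rate r = 12.1%/12 = 1.00833% = 0.0100833.
Each month: B ← B·(1+r) − £475.00.
Month 1: interest £170.98; balance after payment £16,652.40.
Month 2: interest £167.91; balance after payment £16,345.31.
Month 3: interest £164.82; balance after payment £16,035.12.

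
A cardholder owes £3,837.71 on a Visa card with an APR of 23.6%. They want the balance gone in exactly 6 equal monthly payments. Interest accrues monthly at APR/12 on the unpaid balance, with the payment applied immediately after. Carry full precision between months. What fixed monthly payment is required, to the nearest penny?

£684.36

Monthly rate r = 23.6%/12 = 1.96667% = 0.0196667.
Level-payment amortization: P = B₀·r / (1 − (1+r)^(−n)) = 3837.71·0.0196667 / (1 − 1.01967^(−6)).
Denominator 1 − (1+r)^(−6) = 0.110285504.
P = 75.475 / 0.110285504 ≈ 684.36.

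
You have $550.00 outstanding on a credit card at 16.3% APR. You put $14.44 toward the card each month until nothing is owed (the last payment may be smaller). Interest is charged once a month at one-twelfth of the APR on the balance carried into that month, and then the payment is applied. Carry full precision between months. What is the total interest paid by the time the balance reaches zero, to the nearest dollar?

Monthly rate r = 16.3%/12 = 1.35833% = 0.0135833.
Payoff takes n = ⌈−ln(1 − rB₀/P)/ln(1+r)⌉ = ⌈53.996⌉ = 54 payments; the last is $14.38.
Total paid = 53·$14.44 + $14.38 = $779.70.
Total interest = total paid − principal = $779.70 − $550.00 = $229.70.

$230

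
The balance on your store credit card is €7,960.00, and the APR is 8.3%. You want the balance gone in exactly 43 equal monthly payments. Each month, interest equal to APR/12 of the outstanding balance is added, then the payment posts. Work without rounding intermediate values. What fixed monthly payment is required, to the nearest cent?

Monthly rate r = 8.3%/12 = 0.691667% = 0.00691667.
Level-payment amortization: P = B₀·r / (1 − (1+r)^(−n)) = 7960.00·0.00691667 / (1 − 1.00692^(−43)).
Denominator 1 − (1+r)^(−43) = 0.256504688.
P = 55.0567 / 0.256504688 ≈ 214.64.

€214.64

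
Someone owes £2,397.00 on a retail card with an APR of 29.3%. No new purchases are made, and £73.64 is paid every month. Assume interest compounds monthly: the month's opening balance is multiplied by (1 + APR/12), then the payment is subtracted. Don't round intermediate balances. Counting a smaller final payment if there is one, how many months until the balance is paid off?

66 payments

Monthly rate r = 29.3%/12 = 2.44167% = 0.0244167.
Recurrence: B ← B·(1+r) − £73.64.
Month 1: interest £58.53; balance after payment £2,381.89.
Month 2: interest £58.16; balance after payment £2,366.40.
Closed form: n = −ln(1 − rB₀/P)/ln(1+r) = −ln(0.20523)/ln(1.02442) ≈ 65.647, so the balance reaches zero during payment 66.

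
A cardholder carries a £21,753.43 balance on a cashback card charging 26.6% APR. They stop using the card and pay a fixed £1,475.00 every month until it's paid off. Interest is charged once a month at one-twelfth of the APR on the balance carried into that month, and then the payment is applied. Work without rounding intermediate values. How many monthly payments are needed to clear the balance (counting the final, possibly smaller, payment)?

19 payments

Monthly rate r = 26.6%/12 = 2.21667% = 0.0221667.
Recurrence: B ← B·(1+r) − £1,475.00.
Month 1: interest £482.20; balance after payment £20,760.63.
Month 2: interest £460.19; balance after payment £19,745.83.
Closed form: n = −ln(1 − rB₀/P)/ln(1+r) = −ln(0.67308)/ln(1.02217) ≈ 18.057, so the balance reaches zero during payment 19.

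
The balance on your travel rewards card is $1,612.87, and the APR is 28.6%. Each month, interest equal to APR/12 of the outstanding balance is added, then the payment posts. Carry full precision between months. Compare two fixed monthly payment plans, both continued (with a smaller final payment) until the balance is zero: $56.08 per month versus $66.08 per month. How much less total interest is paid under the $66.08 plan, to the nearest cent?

Monthly rate r = 28.6%/12 = 2.38333% = 0.0238333.
At $56.08/mo: n = ⌈−ln(1 − rB₀/P)/ln(1+r)⌉ = 50 payments (last $5.97); total interest = total paid − $1,612.87 = $1,141.02.
At $66.08/mo: 38 payments (last $0.33); total interest $832.42.
Interest saved = $1,141.02 − $832.42 = $308.60.

$308.60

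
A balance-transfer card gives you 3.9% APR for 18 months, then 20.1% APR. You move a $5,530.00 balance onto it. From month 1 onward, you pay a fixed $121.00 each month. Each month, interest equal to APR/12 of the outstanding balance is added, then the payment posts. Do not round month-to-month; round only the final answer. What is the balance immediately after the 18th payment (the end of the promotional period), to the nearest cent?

Promo months 1–18 at r₀ = 3.9%/12 = 0.00325; months 19+ at r₁ = 20.1%/12 = 0.01675.
After month 18: iterate B ← B·(1+r₀) − $121.00 for 18 months → $3,623.38.

$3,623.38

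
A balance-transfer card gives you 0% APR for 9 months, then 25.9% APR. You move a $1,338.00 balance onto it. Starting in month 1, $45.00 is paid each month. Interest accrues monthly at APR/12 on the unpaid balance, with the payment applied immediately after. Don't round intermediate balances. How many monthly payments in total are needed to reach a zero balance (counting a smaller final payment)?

37 payments

Promo months 1–9 at r₀ = 0%/12 = 0; months 10+ at r₁ = 25.9%/12 = 0.0215833.
After month 9 (no interest yet): B = $1,338.00 − 9·$45.00 = $933.00.
Then at r₁ with $45.00/mo: n₂ = −ln(1 − r₁·B/P)/ln(1+r₁) ≈ 27.78 → 28 more payments.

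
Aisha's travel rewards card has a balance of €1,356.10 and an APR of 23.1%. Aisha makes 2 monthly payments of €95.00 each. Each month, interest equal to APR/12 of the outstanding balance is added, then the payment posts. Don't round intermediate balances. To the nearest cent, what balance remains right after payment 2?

€1,216.98

Monthly rate r = 23.1%/12 = 1.925% = 0.01925.
Each month: B ← B·(1+r) − €95.00.
Month 1: interest €26.10; balance after payment €1,287.20.
Month 2: interest €24.78; balance after payment €1,216.98.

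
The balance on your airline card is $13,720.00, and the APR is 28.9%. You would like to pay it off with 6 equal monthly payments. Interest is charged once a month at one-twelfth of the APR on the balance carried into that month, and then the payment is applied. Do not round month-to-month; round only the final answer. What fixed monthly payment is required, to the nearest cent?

Monthly rate r = 28.9%/12 = 2.40833% = 0.0240833.
Level-payment amortization: P = B₀·r / (1 − (1+r)^(−n)) = 13720.00·0.0240833 / (1 − 1.02408^(−6)).
Denominator 1 − (1+r)^(−6) = 0.133061658.
P = 330.423 / 0.133061658 ≈ 2483.23.

$2,483.23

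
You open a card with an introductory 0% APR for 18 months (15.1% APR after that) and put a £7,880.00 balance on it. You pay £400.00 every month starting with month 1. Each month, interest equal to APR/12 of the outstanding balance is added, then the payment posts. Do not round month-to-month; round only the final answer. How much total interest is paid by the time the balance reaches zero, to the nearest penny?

£12.19

Promo months 1–18 at r₀ = 0%/12 = 0; months 19+ at r₁ = 15.1%/12 = 0.0125833.
After month 18 (no interest yet): B = £7,880.00 − 18·£400.00 = £680.00.
Then at r₁ with £400.00/mo: n₂ = −ln(1 − r₁·B/P)/ln(1+r₁) ≈ 1.73 → 2 more payments.
Total paid = 19·£400.00 + £292.19 = £7,892.19; interest = £7,892.19 − £7,880.00 = £12.19.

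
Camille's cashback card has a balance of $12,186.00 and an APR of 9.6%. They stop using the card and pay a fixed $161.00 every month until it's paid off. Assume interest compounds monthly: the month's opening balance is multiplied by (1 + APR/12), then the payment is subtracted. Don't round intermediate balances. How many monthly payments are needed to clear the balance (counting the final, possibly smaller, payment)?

117 payments

Monthly rate r = 9.6%/12 = 0.8% = 0.008.
Recurrence: B ← B·(1+r) − $161.00.
Month 1: interest $97.49; balance after payment $12,122.49.
Month 2: interest $96.98; balance after payment $12,058.47.
Closed form: n = −ln(1 − rB₀/P)/ln(1+r) = −ln(0.39448)/ln(1.008) ≈ 116.736, so the balance reaches zero during payment 117.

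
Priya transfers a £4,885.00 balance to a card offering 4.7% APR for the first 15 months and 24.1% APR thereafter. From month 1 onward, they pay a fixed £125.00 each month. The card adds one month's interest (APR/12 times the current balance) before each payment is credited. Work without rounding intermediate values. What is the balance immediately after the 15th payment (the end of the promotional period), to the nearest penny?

Promo months 1–15 at r₀ = 4.7%/12 = 0.00391667; months 16+ at r₁ = 24.1%/12 = 0.0200833.
After month 15: iterate B ← B·(1+r₀) − £125.00 for 15 months → £3,252.71.

£3,252.71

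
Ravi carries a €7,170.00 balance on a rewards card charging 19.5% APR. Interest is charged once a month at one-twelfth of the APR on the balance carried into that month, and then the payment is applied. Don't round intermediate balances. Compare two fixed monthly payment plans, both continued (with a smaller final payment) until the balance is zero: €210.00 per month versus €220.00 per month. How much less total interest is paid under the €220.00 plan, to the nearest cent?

€249.98

Monthly rate r = 19.5%/12 = 1.625% = 0.01625.
At €210.00/mo: n = ⌈−ln(1 − rB₀/P)/ln(1+r)⌉ = 51 payments (last €43.41); total interest = total paid − €7,170.00 = €3,373.41.
At €220.00/mo: 47 payments (last €173.43); total interest €3,123.43.
Interest saved = €3,373.41 − €3,123.43 = €249.98.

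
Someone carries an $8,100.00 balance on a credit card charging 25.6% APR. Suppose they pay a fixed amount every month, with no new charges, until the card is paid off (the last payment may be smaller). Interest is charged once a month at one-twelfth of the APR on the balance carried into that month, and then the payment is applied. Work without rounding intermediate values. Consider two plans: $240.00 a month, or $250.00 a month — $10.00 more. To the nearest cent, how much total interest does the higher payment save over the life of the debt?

Monthly rate r = 25.6%/12 = 2.13333% = 0.0213333.
At $240.00/mo: n = ⌈−ln(1 − rB₀/P)/ln(1+r)⌉ = 61 payments (last $73.62); total interest = total paid − $8,100.00 = $6,373.62.
At $250.00/mo: 56 payments (last $167.20); total interest $5,817.20.
Interest saved = $6,373.62 − $5,817.20 = $556.42.

$556.42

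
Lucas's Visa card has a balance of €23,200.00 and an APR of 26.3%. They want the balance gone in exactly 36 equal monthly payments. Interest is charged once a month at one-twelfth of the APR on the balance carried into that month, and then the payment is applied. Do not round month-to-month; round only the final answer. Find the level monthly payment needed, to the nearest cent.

€938.45

Monthly rate r = 26.3%/12 = 2.19167% = 0.0219167.
Level-payment amortization: P = B₀·r / (1 − (1+r)^(−n)) = 23200.00·0.0219167 / (1 − 1.02192^(−36)).
Denominator 1 − (1+r)^(−36) = 0.541813129.
P = 508.467 / 0.541813129 ≈ 938.45.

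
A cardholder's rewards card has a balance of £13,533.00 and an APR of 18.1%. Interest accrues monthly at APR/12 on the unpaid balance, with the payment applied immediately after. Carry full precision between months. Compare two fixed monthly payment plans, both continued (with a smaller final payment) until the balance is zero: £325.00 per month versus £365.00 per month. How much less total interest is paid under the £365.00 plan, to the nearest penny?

£1,496.71

Monthly rate r = 18.1%/12 = 1.50833% = 0.0150833.
At £325.00/mo: n = ⌈−ln(1 − rB₀/P)/ln(1+r)⌉ = 67 payments (last £21.48); total interest = total paid − £13,533.00 = £7,938.48.
At £365.00/mo: 55 payments (last £264.77); total interest £6,441.77.
Interest saved = £7,938.48 − £6,441.77 = £1,496.71.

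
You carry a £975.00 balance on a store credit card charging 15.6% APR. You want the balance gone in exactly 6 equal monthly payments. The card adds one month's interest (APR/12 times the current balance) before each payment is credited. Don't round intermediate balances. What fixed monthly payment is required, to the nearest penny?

£169.97

Monthly rate r = 15.6%/12 = 1.3% = 0.013.
Level-payment amortization: P = B₀·r / (1 − (1+r)^(−n)) = 975.00·0.013 / (1 − 1.013^(−6)).
Denominator 1 − (1+r)^(−6) = 0.0745705247.
P = 12.675 / 0.0745705247 ≈ 169.97.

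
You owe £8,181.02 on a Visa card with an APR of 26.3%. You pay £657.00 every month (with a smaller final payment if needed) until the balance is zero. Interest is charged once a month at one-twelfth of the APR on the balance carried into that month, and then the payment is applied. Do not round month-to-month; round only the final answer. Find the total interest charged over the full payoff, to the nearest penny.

£1,478.59

Monthly rate r = 26.3%/12 = 2.19167% = 0.0219167.
Payoff takes n = ⌈−ln(1 − rB₀/P)/ln(1+r)⌉ = ⌈14.700⌉ = 15 payments; the last is £461.61.
Total paid = 14·£657.00 + £461.61 = £9,659.61.
Total interest = total paid − principal = £9,659.61 − £8,181.02 = £1,478.59.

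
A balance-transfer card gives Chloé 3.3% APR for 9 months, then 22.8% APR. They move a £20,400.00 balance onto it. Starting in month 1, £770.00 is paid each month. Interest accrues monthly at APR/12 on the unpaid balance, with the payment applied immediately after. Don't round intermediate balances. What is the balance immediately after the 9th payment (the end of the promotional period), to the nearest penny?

£13,903.77

Promo months 1–9 at r₀ = 3.3%/12 = 0.00275; months 10+ at r₁ = 22.8%/12 = 0.019.
After month 9: iterate B ← B·(1+r₀) − £770.00 for 9 months → £13,903.77.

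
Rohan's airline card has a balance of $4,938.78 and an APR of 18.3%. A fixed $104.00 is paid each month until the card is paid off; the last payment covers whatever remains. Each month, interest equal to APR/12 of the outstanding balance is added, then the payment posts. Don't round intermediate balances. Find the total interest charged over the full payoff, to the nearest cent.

Monthly rate r = 18.3%/12 = 1.525% = 0.01525.
Payoff takes n = ⌈−ln(1 − rB₀/P)/ln(1+r)⌉ = ⌈85.106⌉ = 86 payments; the last is $11.07.
Total paid = 85·$104.00 + $11.07 = $8,851.07.
Total interest = total paid − principal = $8,851.07 − $4,938.78 = $3,912.29.

$3,912.29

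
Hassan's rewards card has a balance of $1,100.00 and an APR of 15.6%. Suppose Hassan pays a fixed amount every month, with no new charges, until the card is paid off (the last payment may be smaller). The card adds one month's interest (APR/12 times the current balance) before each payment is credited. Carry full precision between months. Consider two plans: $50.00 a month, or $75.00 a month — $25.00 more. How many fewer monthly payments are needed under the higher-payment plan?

Monthly rate r = 15.6%/12 = 1.3% = 0.013.
At $50.00/mo: n = ⌈−ln(1 − rB₀/P)/ln(1+r)⌉ = 27 payments (last $4.09); total interest = total paid − $1,100.00 = $204.09.
At $75.00/mo: 17 payments (last $28.48); total interest $128.48.
Payments saved = 27 − 17 = 10.

10 fewer payments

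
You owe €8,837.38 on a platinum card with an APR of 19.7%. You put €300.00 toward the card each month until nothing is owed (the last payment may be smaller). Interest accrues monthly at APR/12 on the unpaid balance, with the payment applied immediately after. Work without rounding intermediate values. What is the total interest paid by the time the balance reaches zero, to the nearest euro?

€3,339

Monthly rate r = 19.7%/12 = 1.64167% = 0.0164167.
Payoff takes n = ⌈−ln(1 − rB₀/P)/ln(1+r)⌉ = ⌈40.586⌉ = 41 payments; the last is €176.37.
Total paid = 40·€300.00 + €176.37 = €12,176.37.
Total interest = total paid − principal = €12,176.37 − €8,837.38 = €3,338.99.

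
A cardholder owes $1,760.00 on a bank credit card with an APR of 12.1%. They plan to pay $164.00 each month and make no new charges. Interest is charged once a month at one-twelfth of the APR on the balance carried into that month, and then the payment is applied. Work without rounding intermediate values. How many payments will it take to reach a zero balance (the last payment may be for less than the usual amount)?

12 months

Monthly rate r = 12.1%/12 = 1.00833% = 0.0100833.
Recurrence: B ← B·(1+r) − $164.00.
Month 1: interest $17.75; balance after payment $1,613.75.
Month 2: interest $16.27; balance after payment $1,466.02.
Closed form: n = −ln(1 − rB₀/P)/ln(1+r) = −ln(0.89179)/ln(1.01008) ≈ 11.415, so the balance reaches zero during payment 12.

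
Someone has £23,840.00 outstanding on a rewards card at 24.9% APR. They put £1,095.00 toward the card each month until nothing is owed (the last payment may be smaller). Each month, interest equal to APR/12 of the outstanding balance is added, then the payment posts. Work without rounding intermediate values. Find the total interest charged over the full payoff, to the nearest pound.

£8,208

Monthly rate r = 24.9%/12 = 2.075% = 0.02075.
Payoff takes n = ⌈−ln(1 − rB₀/P)/ln(1+r)⌉ = ⌈29.266⌉ = 30 payments; the last is £293.03.
Total paid = 29·£1,095.00 + £293.03 = £32,048.03.
Total interest = total paid − principal = £32,048.03 − £23,840.00 = £8,208.03.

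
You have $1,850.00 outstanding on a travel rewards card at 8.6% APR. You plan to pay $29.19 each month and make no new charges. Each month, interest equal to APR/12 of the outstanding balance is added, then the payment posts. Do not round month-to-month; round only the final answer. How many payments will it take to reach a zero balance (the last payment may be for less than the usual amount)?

85 payments

Monthly rate r = 8.6%/12 = 0.716667% = 0.00716667.
Recurrence: B ← B·(1+r) − $29.19.
Month 1: interest $13.26; balance after payment $1,834.07.
Month 2: interest $13.14; balance after payment $1,818.02.
Closed form: n = −ln(1 − rB₀/P)/ln(1+r) = −ln(0.54579)/ln(1.00717) ≈ 84.793, so the balance reaches zero during payment 85.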